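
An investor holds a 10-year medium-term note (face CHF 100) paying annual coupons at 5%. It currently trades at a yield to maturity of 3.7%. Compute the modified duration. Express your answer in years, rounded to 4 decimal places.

Periodic yield y = 0.037. First find Macaulay duration:
  t   CF        PV=CF/(1+0.037)^t    t·PV
  1         5.00         4.8216         4.8216
  2         5.00         4.6496         9.2991
  3         5.00         4.4837        13.4510
  4         5.00         4.3237        17.2948
  5         5.00         4.1694        20.8471
  6         5.00         4.0207        24.1240
  7         5.00         3.8772        27.1404
  8         5.00         3.7389        29.9109
  9         5.00         3.6055        32.4492
  10      105.00        73.0133       730.1326
  Σ                    110.7034       909.4708
P = 110.7034; Macaulay duration = 909.4708 / 110.7034 = 8.21538 years.
Modified duration = D_Mac / (1 + y) = 8.21538 / 1.037 = 7.92226 years.

7.9223 years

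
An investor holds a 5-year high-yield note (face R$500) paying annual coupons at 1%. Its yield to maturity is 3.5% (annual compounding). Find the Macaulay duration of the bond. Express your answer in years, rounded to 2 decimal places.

Periodic yield y = 0.035. Discount each cash flow and weight by its year:
  t   CF        PV=CF/(1+0.035)^t    t·PV
  1         5.00         4.8309         4.8309
  2         5.00         4.6676         9.3351
  3         5.00         4.5097        13.5291
  4         5.00         4.3572        17.4288
  5       505.00       425.1964     2,125.9822
  Σ                    443.5618     2,171.1063
Price P = Σ PV = 443.5618.
Macaulay duration = Σ(t·PV) / P = 2,171.1063 / 443.5618 = 4.89471 years.

4.89 years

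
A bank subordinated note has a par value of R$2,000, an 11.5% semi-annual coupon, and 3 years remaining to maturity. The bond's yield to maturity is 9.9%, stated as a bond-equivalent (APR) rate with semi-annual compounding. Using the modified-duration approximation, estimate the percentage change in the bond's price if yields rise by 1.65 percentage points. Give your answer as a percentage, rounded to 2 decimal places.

-4.13%

Periodic yield y = 0.0495. Modified duration first:
  t   CF        PV=CF/(1+0.0495)^t    t·PV
  1       115.00       109.5760       109.5760
  2       115.00       104.4078       208.8156
  3       115.00        99.4834       298.4501
  4       115.00        94.7912       379.1648
  5       115.00        90.3204       451.6018
  6     2,115.00     1,582.7624     9,496.5742
  Σ                  2,081.3411    10,944.1825
P = 2,081.3411; D_Mac = 5.25824 half-year periods = 2.62912 yrs; D_mod = 2.62912/(1+0.0495) = 2.50511 yrs.
ΔP/P ≈ -D_mod · Δy = -2.50511 × (+0.0165) = -0.041334 = -4.1334%.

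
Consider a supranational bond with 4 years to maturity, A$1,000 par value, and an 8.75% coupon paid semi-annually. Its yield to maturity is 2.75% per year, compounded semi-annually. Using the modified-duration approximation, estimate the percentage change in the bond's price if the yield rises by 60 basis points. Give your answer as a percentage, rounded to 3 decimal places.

-2.084%

Periodic yield y = 0.01375. Modified duration first:
  t   CF        PV=CF/(1+0.01375)^t    t·PV
  1        43.75        43.1566        43.1566
  2        43.75        42.5712        85.1425
  3        43.75        41.9938       125.9815
  4        43.75        41.4242       165.6970
  5        43.75        40.8624       204.3119
  6        43.75        40.3081       241.8489
  7        43.75        39.7614       278.3300
  8     1,043.75       935.7278     7,485.8227
  Σ                  1,225.8057     8,630.2911
P = 1,225.8057; D_Mac = 7.04050 half-year periods = 3.52025 yrs; D_mod = 3.52025/(1+0.01375) = 3.47251 yrs.
ΔP/P ≈ -D_mod · Δy = -3.47251 × (+0.006) = -0.020835 = -2.0835%.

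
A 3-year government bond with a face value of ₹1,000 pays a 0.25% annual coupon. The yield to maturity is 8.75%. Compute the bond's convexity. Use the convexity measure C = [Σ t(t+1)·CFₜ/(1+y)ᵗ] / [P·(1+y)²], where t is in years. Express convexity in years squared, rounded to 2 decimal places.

10.11

With y = 0.0875:
  t   CF        PV=CF/(1+0.0875)^t    t·PV        t(t+1)·PV
  1         2.50         2.2989         2.2989           4.5977
  2         2.50         2.1139         4.2278          12.6833
  3     1,002.50       779.4649     2,338.3948       9,353.5793
  Σ                    783.8777     2,344.9214       9,370.8603
P = 783.8777.
Convexity = Σ t(t+1)·PV / [P·(1+y)²] = 9,370.8603 / (783.8777 × 1.182656) = 10.10817.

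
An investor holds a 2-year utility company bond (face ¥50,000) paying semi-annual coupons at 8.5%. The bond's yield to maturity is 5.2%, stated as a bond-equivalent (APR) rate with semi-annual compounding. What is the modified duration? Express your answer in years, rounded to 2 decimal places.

1.84 years

Periodic yield y = 0.026. First find Macaulay duration:
  t   CF        PV=CF/(1+0.026)^t    t·PV
  1     2,125.00     2,071.1501     2,071.1501
  2     2,125.00     2,018.6648     4,037.3296
  3     2,125.00     1,967.5096     5,902.5287
  4    52,125.00    47,038.8423   188,155.3694
  Σ                 53,096.1668   200,166.3778
P = 53,096.1668; Macaulay duration = 200,166.3778 / 53,096.1668 = 3.76988 half-year periods = 1.88494 years.
Modified duration = D_Mac / (1 + y) = 1.88494 / 1.026 = 1.83718 years.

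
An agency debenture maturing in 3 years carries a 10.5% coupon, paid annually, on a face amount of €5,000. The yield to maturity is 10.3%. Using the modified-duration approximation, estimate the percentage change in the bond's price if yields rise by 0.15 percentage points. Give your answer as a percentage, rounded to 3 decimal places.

Periodic yield y = 0.103. Modified duration first:
  t   CF        PV=CF/(1+0.103)^t    t·PV
  1       525.00       475.9746       475.9746
  2       525.00       431.5273       863.0546
  3     5,525.00     4,117.2358    12,351.7075
  Σ                  5,024.7378    13,690.7368
P = 5,024.7378; D_Mac = 2.72467 yrs; D_mod = 2.72467/(1+0.103) = 2.47023 yrs.
ΔP/P ≈ -D_mod · Δy = -2.47023 × (+0.0015) = -0.003705 = -0.3705%.

-0.371%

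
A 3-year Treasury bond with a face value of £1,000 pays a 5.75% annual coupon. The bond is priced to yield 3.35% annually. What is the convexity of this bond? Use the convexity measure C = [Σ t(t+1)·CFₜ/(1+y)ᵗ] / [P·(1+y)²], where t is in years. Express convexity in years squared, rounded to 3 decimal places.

10.463

With y = 0.0335:
  t   CF        PV=CF/(1+0.0335)^t    t·PV        t(t+1)·PV
  1        57.50        55.6362        55.6362         111.2724
  2        57.50        53.8328       107.6656         322.9967
  3     1,057.50       957.9634     2,873.8903      11,495.5612
  Σ                  1,067.4324     3,037.1921      11,929.8303
P = 1,067.4324.
Convexity = Σ t(t+1)·PV / [P·(1+y)²] = 11,929.8303 / (1,067.4324 × 1.068122) = 10.46340.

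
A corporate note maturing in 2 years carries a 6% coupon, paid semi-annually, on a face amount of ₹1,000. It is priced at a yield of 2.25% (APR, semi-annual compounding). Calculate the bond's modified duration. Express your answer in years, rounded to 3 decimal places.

Periodic yield y = 0.01125. First find Macaulay duration:
  t   CF        PV=CF/(1+0.01125)^t    t·PV
  1        30.00        29.6663        29.6663
  2        30.00        29.3362        58.6724
  3        30.00        29.0099        87.0296
  4     1,030.00       984.9248     3,939.6993
  Σ                  1,072.9372     4,115.0676
P = 1,072.9372; Macaulay duration = 4,115.0676 / 1,072.9372 = 3.83533 half-year periods = 1.91766 years.
Modified duration = D_Mac / (1 + y) = 1.91766 / 1.01125 = 1.89633 years.

1.896 years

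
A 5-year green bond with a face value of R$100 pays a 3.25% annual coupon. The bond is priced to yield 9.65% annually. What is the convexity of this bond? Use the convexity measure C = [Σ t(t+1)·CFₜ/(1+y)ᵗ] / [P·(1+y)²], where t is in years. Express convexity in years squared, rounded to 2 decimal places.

With y = 0.0965:
  t   CF        PV=CF/(1+0.0965)^t    t·PV        t(t+1)·PV
  1         3.25         2.9640         2.9640           5.9280
  2         3.25         2.7031         5.4062          16.2187
  3         3.25         2.4652         7.3957          29.5828
  4         3.25         2.2483         8.9931          44.9654
  5       103.25        65.1399       325.6993       1,954.1961
  Σ                     75.5205       350.4583       2,050.8910
P = 75.5205.
Convexity = Σ t(t+1)·PV / [P·(1+y)²] = 2,050.8910 / (75.5205 × 1.202312) = 22.58711.

22.59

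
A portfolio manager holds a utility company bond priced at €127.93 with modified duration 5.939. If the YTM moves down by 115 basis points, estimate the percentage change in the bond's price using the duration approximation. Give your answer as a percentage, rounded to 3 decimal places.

+6.830%

Duration approximation: ΔP/P ≈ -D_mod · Δy = -5.939 × (-0.0115) = +0.0682985.
As a percentage: +6.82985%.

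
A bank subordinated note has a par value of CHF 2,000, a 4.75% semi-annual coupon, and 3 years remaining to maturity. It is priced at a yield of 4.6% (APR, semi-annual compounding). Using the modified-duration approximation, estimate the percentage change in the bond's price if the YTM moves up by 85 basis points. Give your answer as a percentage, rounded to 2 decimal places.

Periodic yield y = 0.023. Modified duration first:
  t   CF        PV=CF/(1+0.023)^t    t·PV
  1        47.50        46.4321        46.4321
  2        47.50        45.3881        90.7763
  3        47.50        44.3677       133.1030
  4        47.50        43.3702       173.4807
  5        47.50        42.3951       211.9754
  6     2,047.50     1,786.3646    10,718.1877
  Σ                  2,008.3177    11,373.9551
P = 2,008.3177; D_Mac = 5.66342 half-year periods = 2.83171 yrs; D_mod = 2.83171/(1+0.023) = 2.76805 yrs.
ΔP/P ≈ -D_mod · Δy = -2.76805 × (+0.0085) = -0.023528 = -2.3528%.

-2.35%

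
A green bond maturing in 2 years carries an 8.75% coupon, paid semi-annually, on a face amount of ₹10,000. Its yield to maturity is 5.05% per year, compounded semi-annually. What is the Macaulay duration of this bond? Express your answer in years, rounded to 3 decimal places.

Periodic yield y = 0.02525. Discount each cash flow and weight by its period:
  t   CF        PV=CF/(1+0.02525)^t    t·PV
  1       437.50       426.7252       426.7252
  2       437.50       416.2157       832.4315
  3       437.50       405.9651     1,217.8954
  4    10,437.50     9,446.6402    37,786.5610
  Σ                 10,695.5463    40,263.6130
Price P = Σ PV = 10,695.5463.
Macaulay duration = Σ(t·PV) / P = 40,263.6130 / 10,695.5463 = 3.76452 half-year periods.
In years: 3.76452 / 2 = 1.88226 years.

1.882 years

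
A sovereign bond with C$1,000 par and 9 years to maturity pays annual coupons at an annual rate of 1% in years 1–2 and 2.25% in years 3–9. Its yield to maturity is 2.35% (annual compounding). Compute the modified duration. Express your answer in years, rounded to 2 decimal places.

8.22 years

Periodic yield y = 0.0235. First find Macaulay duration:
  t   CF        PV=CF/(1+0.0235)^t    t·PV
  1        10.00         9.7704         9.7704
  2        10.00         9.5461        19.0921
  3        22.50        20.9855        62.9565
  4        22.50        20.5036        82.0146
  5        22.50        20.0329       100.1644
  6        22.50        19.5729       117.4375
  7        22.50        19.1235       133.8646
  8        22.50        18.6844       149.4754
  9     1,022.50       829.6075     7,466.4679
  Σ                    967.8269     8,141.2433
P = 967.8269; Macaulay duration = 8,141.2433 / 967.8269 = 8.41188 years.
Modified duration = D_Mac / (1 + y) = 8.41188 / 1.0235 = 8.21874 years.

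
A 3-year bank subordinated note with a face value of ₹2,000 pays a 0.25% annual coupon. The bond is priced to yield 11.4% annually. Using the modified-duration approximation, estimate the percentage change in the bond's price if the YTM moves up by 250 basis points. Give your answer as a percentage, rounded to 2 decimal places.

Periodic yield y = 0.114. Modified duration first:
  t   CF        PV=CF/(1+0.114)^t    t·PV
  1         5.00         4.4883         4.4883
  2         5.00         4.0290         8.0580
  3     2,005.00     1,450.3032     4,350.9096
  Σ                  1,458.8205     4,363.4560
P = 1,458.8205; D_Mac = 2.99108 yrs; D_mod = 2.99108/(1+0.114) = 2.68500 yrs.
ΔP/P ≈ -D_mod · Δy = -2.68500 × (+0.025) = -0.067125 = -6.7125%.

-6.71%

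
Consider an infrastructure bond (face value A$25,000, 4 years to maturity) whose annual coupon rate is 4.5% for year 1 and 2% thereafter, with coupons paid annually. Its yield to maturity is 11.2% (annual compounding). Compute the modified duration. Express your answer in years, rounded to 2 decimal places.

Periodic yield y = 0.112. First find Macaulay duration:
  t   CF        PV=CF/(1+0.112)^t    t·PV
  1     1,125.00     1,011.6906     1,011.6906
  2       500.00       404.3528       808.7056
  3       500.00       363.6266     1,090.8798
  4    25,500.00    16,677.1191    66,708.4766
  Σ                 18,456.7892    69,619.7526
P = 18,456.7892; Macaulay duration = 69,619.7526 / 18,456.7892 = 3.77204 years.
Modified duration = D_Mac / (1 + y) = 3.77204 / 1.112 = 3.39212 years.

3.39 years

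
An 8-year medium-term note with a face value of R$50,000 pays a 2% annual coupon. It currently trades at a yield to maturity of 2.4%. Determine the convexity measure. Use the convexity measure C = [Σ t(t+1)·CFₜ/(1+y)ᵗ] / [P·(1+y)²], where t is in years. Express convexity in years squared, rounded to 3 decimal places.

With y = 0.024:
  t   CF        PV=CF/(1+0.024)^t    t·PV        t(t+1)·PV
  1     1,000.00       976.5625       976.5625       1,953.1250
  2     1,000.00       953.6743     1,907.3486       5,722.0459
  3     1,000.00       931.3226     2,793.9677      11,175.8709
  4     1,000.00       909.4947     3,637.9788      18,189.8940
  5     1,000.00       888.1784     4,440.8921      26,645.3526
  6     1,000.00       867.3617     5,204.1704      36,429.1930
  7     1,000.00       847.0329     5,929.2306      47,433.8450
  8    51,000.00    42,186.2112   337,489.6899   3,037,407.2093
  Σ                 48,559.8384   362,379.8407   3,184,956.5358
P = 48,559.8384.
Convexity = Σ t(t+1)·PV / [P·(1+y)²] = 3,184,956.5358 / (48,559.8384 × 1.048576) = 62.54986.

62.550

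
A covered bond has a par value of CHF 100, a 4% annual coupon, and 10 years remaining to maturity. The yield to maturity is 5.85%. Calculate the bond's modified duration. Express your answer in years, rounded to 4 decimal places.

Periodic yield y = 0.0585. First find Macaulay duration:
  t   CF        PV=CF/(1+0.0585)^t    t·PV
  1         4.00         3.7789         3.7789
  2         4.00         3.5701         7.1402
  3         4.00         3.3728        10.1183
  4         4.00         3.1864        12.7455
  5         4.00         3.0103        15.0514
  6         4.00         2.8439        17.0634
  7         4.00         2.6867        18.8071
  8         4.00         2.5382        20.3059
  9         4.00         2.3980        21.5817
  10      104.00        58.9013       589.0128
  Σ                     86.2865       715.6052
P = 86.2865; Macaulay duration = 715.6052 / 86.2865 = 8.29336 years.
Modified duration = D_Mac / (1 + y) = 8.29336 / 1.0585 = 7.83501 years.

7.8350 years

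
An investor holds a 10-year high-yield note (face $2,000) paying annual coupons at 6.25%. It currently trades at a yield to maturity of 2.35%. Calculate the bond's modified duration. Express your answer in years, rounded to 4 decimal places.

7.8903 years

Periodic yield y = 0.0235. First find Macaulay duration:
  t   CF        PV=CF/(1+0.0235)^t    t·PV
  1       125.00       122.1299       122.1299
  2       125.00       119.3258       238.6516
  3       125.00       116.5860       349.7581
  4       125.00       113.9092       455.6366
  5       125.00       111.2938       556.4688
  6       125.00       108.7384       652.4304
  7       125.00       106.2417       743.6920
  8       125.00       103.8024       830.4189
  9       125.00       101.4190       912.7711
  10    2,125.00     1,684.5367    16,845.3665
  Σ                  2,687.9828    21,707.3239
P = 2,687.9828; Macaulay duration = 21,707.3239 / 2,687.9828 = 8.07569 years.
Modified duration = D_Mac / (1 + y) = 8.07569 / 1.0235 = 7.89027 years.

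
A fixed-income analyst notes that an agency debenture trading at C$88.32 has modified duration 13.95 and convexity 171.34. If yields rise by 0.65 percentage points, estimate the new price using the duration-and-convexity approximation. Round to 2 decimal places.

C$80.63

Duration effect: -D_mod·Δy = -13.95 × (+0.0065) = -0.090675
Convexity effect: ½·C·(Δy)² = 0.5 × 171.34 × (0.0065)² = +0.0036195575
ΔP/P ≈ -0.090675 + 0.0036195575 = -0.0870554425
New price ≈ 88.32 × (1 - 0.0870554425) = 80.6312633184.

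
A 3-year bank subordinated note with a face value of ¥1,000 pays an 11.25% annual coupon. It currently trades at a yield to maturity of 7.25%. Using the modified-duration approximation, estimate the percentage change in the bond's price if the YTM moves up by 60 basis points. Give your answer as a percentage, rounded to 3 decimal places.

Periodic yield y = 0.0725. Modified duration first:
  t   CF        PV=CF/(1+0.0725)^t    t·PV
  1       112.50       104.8951       104.8951
  2       112.50        97.8043       195.6086
  3     1,112.50       901.7956     2,705.3868
  Σ                  1,104.4950     3,005.8905
P = 1,104.4950; D_Mac = 2.72151 yrs; D_mod = 2.72151/(1+0.0725) = 2.53754 yrs.
ΔP/P ≈ -D_mod · Δy = -2.53754 × (+0.006) = -0.015225 = -1.5225%.

-1.523%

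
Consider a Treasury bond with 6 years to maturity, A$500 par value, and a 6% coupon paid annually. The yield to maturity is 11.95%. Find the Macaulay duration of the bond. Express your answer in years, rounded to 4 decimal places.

5.0751 years

Periodic yield y = 0.1195. Discount each cash flow and weight by its year:
  t   CF        PV=CF/(1+0.1195)^t    t·PV
  1        30.00        26.7977        26.7977
  2        30.00        23.9372        47.8744
  3        30.00        21.3820        64.1461
  4        30.00        19.0996        76.3985
  5        30.00        17.0609        85.3043
  6       530.00       269.2349     1,615.4091
  Σ                    377.5122     1,915.9300
Price P = Σ PV = 377.5122.
Macaulay duration = Σ(t·PV) / P = 1,915.9300 / 377.5122 = 5.07515 years.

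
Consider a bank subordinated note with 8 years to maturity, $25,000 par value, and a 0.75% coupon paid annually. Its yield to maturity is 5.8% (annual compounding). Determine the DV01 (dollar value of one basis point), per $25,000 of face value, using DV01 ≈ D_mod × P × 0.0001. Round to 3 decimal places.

Periodic yield y = 0.058.
  t   CF        PV=CF/(1+0.058)^t    t·PV
  1       187.50       177.2212       177.2212
  2       187.50       167.5058       335.0117
  3       187.50       158.3231       474.9693
  4       187.50       149.6438       598.5750
  5       187.50       141.4402       707.2011
  6       187.50       133.6864       802.1185
  7       187.50       126.3577       884.5037
  8    25,187.50    16,043.5223   128,348.1783
  Σ                 17,097.7004   132,327.7787
P = 17,097.7004; D_Mac = 7.73951 yrs; D_mod = 7.31522 yrs.
DV01 ≈ 7.31522 × 17,097.7004 × 0.0001 = 12.507351.

$12.507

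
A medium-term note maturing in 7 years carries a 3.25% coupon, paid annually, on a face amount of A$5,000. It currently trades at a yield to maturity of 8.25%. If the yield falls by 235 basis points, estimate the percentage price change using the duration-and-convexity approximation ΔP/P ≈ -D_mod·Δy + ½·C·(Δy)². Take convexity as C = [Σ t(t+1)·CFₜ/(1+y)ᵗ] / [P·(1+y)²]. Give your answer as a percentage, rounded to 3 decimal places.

+14.703%

With y = 0.0825:
  t   CF        PV=CF/(1+0.0825)^t    t·PV        t(t+1)·PV
  1       162.50       150.1155       150.1155         300.2309
  2       162.50       138.6748       277.3496         832.0488
  3       162.50       128.1061       384.3182       1,537.2726
  4       162.50       118.3428       473.3711       2,366.8555
  5       162.50       109.3236       546.6179       3,279.7074
  6       162.50       100.9918       605.9506       4,241.6539
  7     5,162.50     2,963.9081    20,747.3565     165,978.8520
  Σ                  3,709.4625    23,185.0793     178,536.6211
P = 3,709.4625; D_Mac = 6.25025 yrs; D_mod = 5.77391 yrs; C = 41.07339.
Duration effect: -5.77391 × (-0.0235) = +0.135687
Convexity effect: 0.5 × 41.07339 × (-0.0235)² = +0.0113414
ΔP/P ≈ +0.135687 + 0.0113414 = +0.147028 = +14.7028%.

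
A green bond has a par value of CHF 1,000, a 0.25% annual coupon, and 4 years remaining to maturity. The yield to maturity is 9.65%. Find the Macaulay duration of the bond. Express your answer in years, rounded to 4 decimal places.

3.9816 years

Periodic yield y = 0.0965. Discount each cash flow and weight by its year:
  t   CF        PV=CF/(1+0.0965)^t    t·PV
  1         2.50         2.2800         2.2800
  2         2.50         2.0793         4.1587
  3         2.50         1.8963         5.6890
  4     1,002.50       693.5054     2,774.0215
  Σ                    699.7610     2,786.1492
Price P = Σ PV = 699.7610.
Macaulay duration = Σ(t·PV) / P = 2,786.1492 / 699.7610 = 3.98157 years.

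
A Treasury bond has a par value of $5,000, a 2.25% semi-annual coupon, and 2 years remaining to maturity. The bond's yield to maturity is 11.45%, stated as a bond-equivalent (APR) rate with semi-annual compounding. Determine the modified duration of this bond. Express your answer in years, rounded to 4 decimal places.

Periodic yield y = 0.05725. First find Macaulay duration:
  t   CF        PV=CF/(1+0.05725)^t    t·PV
  1        56.25        53.2041        53.2041
  2        56.25        50.3231       100.6461
  3        56.25        47.5981       142.7942
  4     5,056.25     4,046.8561    16,187.4245
  Σ                  4,197.9813    16,484.0689
P = 4,197.9813; Macaulay duration = 16,484.0689 / 4,197.9813 = 3.92667 half-year periods = 1.96333 years.
Modified duration = D_Mac / (1 + y) = 1.96333 / 1.05725 = 1.85702 years.

1.8570 years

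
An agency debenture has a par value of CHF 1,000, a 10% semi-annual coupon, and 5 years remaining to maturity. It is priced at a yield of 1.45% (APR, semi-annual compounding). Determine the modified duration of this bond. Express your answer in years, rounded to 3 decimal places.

Periodic yield y = 0.00725. First find Macaulay duration:
  t   CF        PV=CF/(1+0.00725)^t    t·PV
  1        50.00        49.6401        49.6401
  2        50.00        49.2828        98.5656
  3        50.00        48.9281       146.7842
  4        50.00        48.5759       194.3036
  5        50.00        48.2263       241.1313
  6        50.00        47.8791       287.2748
  7        50.00        47.5345       332.7416
  8        50.00        47.1924       377.5390
  9        50.00        46.8527       421.6742
  10    1,050.00       976.8245     9,768.2449
  Σ                  1,410.9364    11,917.8994
P = 1,410.9364; Macaulay duration = 11,917.8994 / 1,410.9364 = 8.44680 half-year periods = 4.22340 years.
Modified duration = D_Mac / (1 + y) = 4.22340 / 1.00725 = 4.19300 years.

4.193 years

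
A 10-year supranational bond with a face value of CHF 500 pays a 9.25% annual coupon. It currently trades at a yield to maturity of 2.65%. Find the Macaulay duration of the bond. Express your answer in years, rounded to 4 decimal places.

7.5921 years

Periodic yield y = 0.0265. Discount each cash flow and weight by its year:
  t   CF        PV=CF/(1+0.0265)^t    t·PV
  1        46.25        45.0560        45.0560
  2        46.25        43.8929        87.7857
  3        46.25        42.7597       128.2792
  4        46.25        41.6558       166.6234
  5        46.25        40.5805       202.9023
  6        46.25        39.5328       237.1970
  7        46.25        38.5123       269.5859
  8        46.25        37.5180       300.1443
  9        46.25        36.5495       328.9453
  10      546.25       420.5348     4,205.3477
  Σ                    786.5923     5,971.8668
Price P = Σ PV = 786.5923.
Macaulay duration = Σ(t·PV) / P = 5,971.8668 / 786.5923 = 7.59207 years.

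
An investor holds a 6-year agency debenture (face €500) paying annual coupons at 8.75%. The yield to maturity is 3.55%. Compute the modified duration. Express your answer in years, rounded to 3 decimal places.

Periodic yield y = 0.0355. First find Macaulay duration:
  t   CF        PV=CF/(1+0.0355)^t    t·PV
  1        43.75        42.2501        42.2501
  2        43.75        40.8017        81.6033
  3        43.75        39.4029       118.2086
  4        43.75        38.0520       152.2081
  5        43.75        36.7475       183.7374
  6       543.75       441.0610     2,646.3660
  Σ                    638.3151     3,224.3734
P = 638.3151; Macaulay duration = 3,224.3734 / 638.3151 = 5.05138 years.
Modified duration = D_Mac / (1 + y) = 5.05138 / 1.0355 = 4.87821 years.

4.878 years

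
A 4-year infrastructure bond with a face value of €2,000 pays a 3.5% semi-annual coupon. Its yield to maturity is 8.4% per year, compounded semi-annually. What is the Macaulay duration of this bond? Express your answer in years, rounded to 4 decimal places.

3.7404 years

Periodic yield y = 0.042. Discount each cash flow and weight by its period:
  t   CF        PV=CF/(1+0.042)^t    t·PV
  1        35.00        33.5893        33.5893
  2        35.00        32.2354        64.4707
  3        35.00        30.9361        92.8082
  4        35.00        29.6891       118.7564
  5        35.00        28.4924       142.4621
  6        35.00        27.3440       164.0639
  7        35.00        26.2418       183.6928
  8     2,035.00     1,464.2750    11,714.2004
  Σ                  1,672.8031    12,514.0437
Price P = Σ PV = 1,672.8031.
Macaulay duration = Σ(t·PV) / P = 12,514.0437 / 1,672.8031 = 7.48088 half-year periods.
In years: 7.48088 / 2 = 3.74044 years.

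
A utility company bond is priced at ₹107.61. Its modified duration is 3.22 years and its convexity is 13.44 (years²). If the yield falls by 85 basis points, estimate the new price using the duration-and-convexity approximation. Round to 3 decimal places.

Duration effect: -D_mod·Δy = -3.22 × (-0.0085) = +0.027370
Convexity effect: ½·C·(Δy)² = 0.5 × 13.44 × (-0.0085)² = +0.00048552
ΔP/P ≈ +0.027370 + 0.00048552 = +0.02785552
New price ≈ 107.61 × (1 + 0.02785552) = 110.6075325072.

₹110.608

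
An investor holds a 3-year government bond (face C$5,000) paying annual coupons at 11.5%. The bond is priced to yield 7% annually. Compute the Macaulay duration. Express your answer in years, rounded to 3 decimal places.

2.718 years

Periodic yield y = 0.07. Discount each cash flow and weight by its year:
  t   CF        PV=CF/(1+0.07)^t    t·PV
  1       575.00       537.3832       537.3832
  2       575.00       502.2273     1,004.4545
  3     5,575.00     4,550.8607    13,652.5820
  Σ                  5,590.4711    15,194.4197
Price P = Σ PV = 5,590.4711.
Macaulay duration = Σ(t·PV) / P = 15,194.4197 / 5,590.4711 = 2.71791 years.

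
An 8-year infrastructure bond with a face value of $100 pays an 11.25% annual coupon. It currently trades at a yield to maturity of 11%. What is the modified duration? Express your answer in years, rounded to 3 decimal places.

Periodic yield y = 0.11. First find Macaulay duration:
  t   CF        PV=CF/(1+0.11)^t    t·PV
  1        11.25        10.1351        10.1351
  2        11.25         9.1308        18.2615
  3        11.25         8.2259        24.6777
  4        11.25         7.4107        29.6429
  5        11.25         6.6763        33.3816
  6        11.25         6.0147        36.0883
  7        11.25         5.4187        37.9306
  8       111.25        48.2743       386.1946
  Σ                    101.2865       576.3123
P = 101.2865; Macaulay duration = 576.3123 / 101.2865 = 5.68992 years.
Modified duration = D_Mac / (1 + y) = 5.68992 / 1.11 = 5.12605 years.

5.126 years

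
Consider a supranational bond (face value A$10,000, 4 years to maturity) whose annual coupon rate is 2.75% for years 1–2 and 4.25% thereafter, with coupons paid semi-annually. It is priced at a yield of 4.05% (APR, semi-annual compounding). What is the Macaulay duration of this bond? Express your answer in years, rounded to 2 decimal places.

Periodic yield y = 0.02025. Discount each cash flow and weight by its period:
  t   CF        PV=CF/(1+0.02025)^t    t·PV
  1       137.50       134.7709       134.7709
  2       137.50       132.0959       264.1919
  3       137.50       129.4741       388.4223
  4       137.50       126.9043       507.6171
  5       212.50       192.2321       961.1605
  6       212.50       188.4167     1,130.5000
  7       212.50       184.6770     1,292.7387
  8    10,212.50     8,699.1985    69,593.5882
  Σ                  9,787.7695    74,272.9896
Price P = Σ PV = 9,787.7695.
Macaulay duration = Σ(t·PV) / P = 74,272.9896 / 9,787.7695 = 7.58835 half-year periods.
In years: 7.58835 / 2 = 3.79417 years.

3.79 years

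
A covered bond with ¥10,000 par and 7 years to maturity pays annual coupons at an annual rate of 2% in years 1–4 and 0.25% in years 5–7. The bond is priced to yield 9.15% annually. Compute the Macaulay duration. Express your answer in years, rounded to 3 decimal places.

Periodic yield y = 0.0915. Discount each cash flow and weight by its year:
  t   CF        PV=CF/(1+0.0915)^t    t·PV
  1       200.00       183.2341       183.2341
  2       200.00       167.8736       335.7473
  3       200.00       153.8009       461.4026
  4       200.00       140.9078       563.6312
  5        25.00        16.1369        80.6847
  6        25.00        14.7842        88.7051
  7    10,025.00     5,431.4802    38,020.3614
  Σ                  6,108.2177    39,733.7665
Price P = Σ PV = 6,108.2177.
Macaulay duration = Σ(t·PV) / P = 39,733.7665 / 6,108.2177 = 6.50497 years.

6.505 years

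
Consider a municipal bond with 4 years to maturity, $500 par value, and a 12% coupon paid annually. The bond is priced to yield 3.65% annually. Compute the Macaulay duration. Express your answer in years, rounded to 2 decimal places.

3.48 years

Periodic yield y = 0.0365. Discount each cash flow and weight by its year:
  t   CF        PV=CF/(1+0.0365)^t    t·PV
  1        60.00        57.8871        57.8871
  2        60.00        55.8486       111.6973
  3        60.00        53.8820       161.6459
  4       560.00       485.1888     1,940.7554
  Σ                    652.8066     2,271.9856
Price P = Σ PV = 652.8066.
Macaulay duration = Σ(t·PV) / P = 2,271.9856 / 652.8066 = 3.48034 years.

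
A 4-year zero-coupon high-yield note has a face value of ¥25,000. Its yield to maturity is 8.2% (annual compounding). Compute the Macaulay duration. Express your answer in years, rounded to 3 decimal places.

4.000 years

A zero-coupon bond has a single cash flow at maturity, so its Macaulay duration equals its maturity: 4 years.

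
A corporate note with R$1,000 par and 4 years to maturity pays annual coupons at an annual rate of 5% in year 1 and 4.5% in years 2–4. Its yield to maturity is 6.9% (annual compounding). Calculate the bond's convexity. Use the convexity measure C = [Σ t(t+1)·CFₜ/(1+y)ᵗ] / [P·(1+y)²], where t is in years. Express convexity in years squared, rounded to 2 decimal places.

With y = 0.069:
  t   CF        PV=CF/(1+0.069)^t    t·PV        t(t+1)·PV
  1        50.00        46.7727        46.7727          93.5454
  2        45.00        39.3783        78.7566         236.2699
  3        45.00        36.8366       110.5098         442.0391
  4     1,045.00       800.2128     3,200.8510      16,004.2551
  Σ                    923.2003     3,436.8901      16,776.1094
P = 923.2003.
Convexity = Σ t(t+1)·PV / [P·(1+y)²] = 16,776.1094 / (923.2003 × 1.142761) = 15.90157.

15.90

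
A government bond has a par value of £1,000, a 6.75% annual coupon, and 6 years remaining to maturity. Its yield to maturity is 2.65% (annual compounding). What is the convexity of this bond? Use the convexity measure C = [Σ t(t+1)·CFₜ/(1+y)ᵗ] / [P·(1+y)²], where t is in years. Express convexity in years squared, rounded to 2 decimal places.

With y = 0.0265:
  t   CF        PV=CF/(1+0.0265)^t    t·PV        t(t+1)·PV
  1        67.50        65.7574        65.7574         131.5149
  2        67.50        64.0598       128.1197         384.3591
  3        67.50        62.4061       187.2182         748.8730
  4        67.50        60.7950       243.1801       1,215.9003
  5        67.50        59.2255       296.1277       1,776.7661
  6     1,067.50       912.4607     5,474.7641      38,323.3488
  Σ                  1,224.7046     6,395.1672      42,580.7620
P = 1,224.7046.
Convexity = Σ t(t+1)·PV / [P·(1+y)²] = 42,580.7620 / (1,224.7046 × 1.053702) = 32.99622.

33.00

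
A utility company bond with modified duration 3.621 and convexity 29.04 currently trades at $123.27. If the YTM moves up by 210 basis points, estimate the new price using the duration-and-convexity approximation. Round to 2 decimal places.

$114.69

Duration effect: -D_mod·Δy = -3.621 × (+0.021) = -0.076041
Convexity effect: ½·C·(Δy)² = 0.5 × 29.04 × (0.021)² = +0.00640332
ΔP/P ≈ -0.076041 + 0.00640332 = -0.06963768
New price ≈ 123.27 × (1 - 0.06963768) = 114.6857631864.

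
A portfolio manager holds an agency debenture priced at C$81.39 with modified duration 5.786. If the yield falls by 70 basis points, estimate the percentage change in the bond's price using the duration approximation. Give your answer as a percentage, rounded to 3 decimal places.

+4.050%

Duration approximation: ΔP/P ≈ -D_mod · Δy = -5.786 × (-0.007) = +0.040502.
As a percentage: +4.0502%.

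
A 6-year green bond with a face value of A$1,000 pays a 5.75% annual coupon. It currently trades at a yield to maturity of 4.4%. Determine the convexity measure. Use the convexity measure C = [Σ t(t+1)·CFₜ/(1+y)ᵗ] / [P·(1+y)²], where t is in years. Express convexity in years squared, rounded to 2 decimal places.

With y = 0.044:
  t   CF        PV=CF/(1+0.044)^t    t·PV        t(t+1)·PV
  1        57.50        55.0766        55.0766         110.1533
  2        57.50        52.7554       105.5108         316.5323
  3        57.50        50.5320       151.5960         606.3838
  4        57.50        48.4023       193.6091         968.0457
  5        57.50        46.3623       231.8117       1,390.8702
  6     1,057.50       816.7279     4,900.3673      34,302.5712
  Σ                  1,069.8565     5,637.9715      37,694.5565
P = 1,069.8565.
Convexity = Σ t(t+1)·PV / [P·(1+y)²] = 37,694.5565 / (1,069.8565 × 1.089936) = 32.32601.

32.33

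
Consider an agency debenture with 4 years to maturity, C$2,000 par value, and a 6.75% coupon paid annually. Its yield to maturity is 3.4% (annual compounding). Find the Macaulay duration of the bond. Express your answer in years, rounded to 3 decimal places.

Periodic yield y = 0.034. Discount each cash flow and weight by its year:
  t   CF        PV=CF/(1+0.034)^t    t·PV
  1       135.00       130.5609       130.5609
  2       135.00       126.2678       252.5356
  3       135.00       122.1159       366.3476
  4     2,135.00     1,867.7370     7,470.9480
  Σ                  2,246.6816     8,220.3923
Price P = Σ PV = 2,246.6816.
Macaulay duration = Σ(t·PV) / P = 8,220.3923 / 2,246.6816 = 3.65890 years.

3.659 years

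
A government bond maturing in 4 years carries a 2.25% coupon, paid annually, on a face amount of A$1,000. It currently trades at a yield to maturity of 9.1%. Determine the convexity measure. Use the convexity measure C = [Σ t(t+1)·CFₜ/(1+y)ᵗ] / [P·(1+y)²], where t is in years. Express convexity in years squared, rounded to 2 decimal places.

With y = 0.091:
  t   CF        PV=CF/(1+0.091)^t    t·PV        t(t+1)·PV
  1        22.50        20.6233        20.6233          41.2466
  2        22.50        18.9031        37.8062         113.4186
  3        22.50        17.3264        51.9792         207.9168
  4     1,022.50       721.7126     2,886.8506      14,434.2529
  Σ                    778.5654     2,997.2593      14,796.8348
P = 778.5654.
Convexity = Σ t(t+1)·PV / [P·(1+y)²] = 14,796.8348 / (778.5654 × 1.190281) = 15.96703.

15.97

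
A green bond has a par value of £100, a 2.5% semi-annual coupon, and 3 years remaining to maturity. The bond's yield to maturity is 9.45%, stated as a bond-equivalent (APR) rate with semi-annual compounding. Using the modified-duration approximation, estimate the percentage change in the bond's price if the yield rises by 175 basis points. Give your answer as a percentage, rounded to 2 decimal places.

Periodic yield y = 0.04725. Modified duration first:
  t   CF        PV=CF/(1+0.04725)^t    t·PV
  1         1.25         1.1936         1.1936
  2         1.25         1.1397         2.2795
  3         1.25         1.0883         3.2650
  4         1.25         1.0392         4.1569
  5         1.25         0.9923         4.9617
  6       101.25        76.7526       460.5153
  Σ                     82.2058       476.3719
P = 82.2058; D_Mac = 5.79487 half-year periods = 2.89744 yrs; D_mod = 2.89744/(1+0.04725) = 2.76671 yrs.
ΔP/P ≈ -D_mod · Δy = -2.76671 × (+0.0175) = -0.048417 = -4.8417%.

-4.84%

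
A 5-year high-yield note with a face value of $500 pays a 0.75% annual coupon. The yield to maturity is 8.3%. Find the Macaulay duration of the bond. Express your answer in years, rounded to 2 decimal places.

Periodic yield y = 0.083. Discount each cash flow and weight by its year:
  t   CF        PV=CF/(1+0.083)^t    t·PV
  1         3.75         3.4626         3.4626
  2         3.75         3.1972         6.3945
  3         3.75         2.9522         8.8566
  4         3.75         2.7259        10.9038
  5       503.75       338.1215     1,690.6075
  Σ                    350.4595     1,720.2249
Price P = Σ PV = 350.4595.
Macaulay duration = Σ(t·PV) / P = 1,720.2249 / 350.4595 = 4.90848 years.

4.91 years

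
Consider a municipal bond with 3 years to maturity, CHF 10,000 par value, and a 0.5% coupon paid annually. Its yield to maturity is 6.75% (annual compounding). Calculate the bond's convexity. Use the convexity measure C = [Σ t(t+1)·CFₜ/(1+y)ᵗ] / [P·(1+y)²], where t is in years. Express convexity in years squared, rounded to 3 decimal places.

10.454

With y = 0.0675:
  t   CF        PV=CF/(1+0.0675)^t    t·PV        t(t+1)·PV
  1        50.00        46.8384        46.8384          93.6768
  2        50.00        43.8767        87.7535         263.2604
  3    10,050.00     8,261.5666    24,784.6999      99,138.7998
  Σ                  8,352.2818    24,919.2918      99,495.7369
P = 8,352.2818.
Convexity = Σ t(t+1)·PV / [P·(1+y)²] = 99,495.7369 / (8,352.2818 × 1.139556) = 10.45354.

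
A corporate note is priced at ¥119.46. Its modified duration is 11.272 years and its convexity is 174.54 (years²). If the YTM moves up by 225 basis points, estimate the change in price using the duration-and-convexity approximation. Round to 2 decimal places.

Duration effect: -D_mod·Δy = -11.272 × (+0.0225) = -0.253620
Convexity effect: ½·C·(Δy)² = 0.5 × 174.54 × (0.0225)² = +0.0441804375
ΔP/P ≈ -0.253620 + 0.0441804375 = -0.2094395625
ΔP ≈ 119.46 × (-0.2094395625) = -25.01965013625.

-¥25.02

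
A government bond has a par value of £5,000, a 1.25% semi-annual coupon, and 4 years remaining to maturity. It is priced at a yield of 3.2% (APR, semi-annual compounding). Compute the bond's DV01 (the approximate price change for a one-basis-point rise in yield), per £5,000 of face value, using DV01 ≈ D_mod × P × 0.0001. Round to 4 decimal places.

£1.7844

Periodic yield y = 0.016.
  t   CF        PV=CF/(1+0.016)^t    t·PV
  1        31.25        30.7579        30.7579
  2        31.25        30.2735        60.5470
  3        31.25        29.7968        89.3903
  4        31.25        29.3275       117.3100
  5        31.25        28.8657       144.3283
  6        31.25        28.4111       170.4665
  7        31.25        27.9637       195.7456
  8     5,031.25     4,431.2498    35,449.9985
  Σ                  4,636.6458    36,258.5441
P = 4,636.6458; D_Mac = 7.81999 half-year periods = 3.91000 yrs; D_mod = 3.84842 yrs.
DV01 ≈ 3.84842 × 4,636.6458 × 0.0001 = 1.784377.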